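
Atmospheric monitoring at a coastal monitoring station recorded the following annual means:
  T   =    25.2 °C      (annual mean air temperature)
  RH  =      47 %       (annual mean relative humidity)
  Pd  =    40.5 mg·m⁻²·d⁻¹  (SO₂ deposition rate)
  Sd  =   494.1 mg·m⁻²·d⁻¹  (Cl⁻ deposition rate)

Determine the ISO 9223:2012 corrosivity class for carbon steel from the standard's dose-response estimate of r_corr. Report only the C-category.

C4

carbon steel: temperature factor f = -0.054·(15.2) = -0.8208
  sulphur-dioxide contribution → 13.67 μm/a
  chloride contribution → 61.68 μm/a
  ⇒ r_corr(carbon steel) = 75.34 μm/a
ISO 9223 Table 2 (carbon steel): 50 < 75.3 ≤ 80 μm/a ⇒ C4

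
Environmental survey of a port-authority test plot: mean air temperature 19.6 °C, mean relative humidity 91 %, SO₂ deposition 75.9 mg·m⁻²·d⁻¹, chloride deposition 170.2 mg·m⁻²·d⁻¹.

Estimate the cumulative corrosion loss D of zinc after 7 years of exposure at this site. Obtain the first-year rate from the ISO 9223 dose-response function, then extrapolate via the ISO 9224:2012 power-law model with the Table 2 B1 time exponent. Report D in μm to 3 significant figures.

D(7) = 31.5 μm

zinc: temperature factor f = -0.071·(9.6) = -0.6816
  sulphur-dioxide contribution → 2.883 μm/a
  chloride contribution → 3.584 μm/a
  total first-year rate 6.467 μm/a
Long-term exponent b (ISO 9224 Table 2, B1) = 0.813
  D(7) = 6.467 × 7^0.813 = 6.467 × 4.865 = 31.46 μm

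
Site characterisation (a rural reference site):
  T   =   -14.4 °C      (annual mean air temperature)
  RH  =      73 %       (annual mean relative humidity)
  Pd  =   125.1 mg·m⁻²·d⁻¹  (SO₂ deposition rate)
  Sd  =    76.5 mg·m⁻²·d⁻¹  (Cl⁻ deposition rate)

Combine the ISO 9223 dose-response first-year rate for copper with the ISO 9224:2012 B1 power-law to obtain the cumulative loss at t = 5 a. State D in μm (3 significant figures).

D(5) = 0.848 μm

copper: temperature factor f = +0.126·(-24.4) = -3.0744
  SO₂ term: 0.0053·125.1^0.26·exp(0.059·73-3.0744) = 0.06381
  Sd branch = 0.01025·Sd^0.27·e^(0.036·RH+0.049·T) = 0.226 μm/a
  r_corr = 0.06381 + 0.226 = 0.2899 μm/a
Long-term exponent b (ISO 9224 Table 2, B1) = 0.667
  D(5) = 0.2899 × 5^0.667 = 0.2899 × 2.926 = 0.848 μm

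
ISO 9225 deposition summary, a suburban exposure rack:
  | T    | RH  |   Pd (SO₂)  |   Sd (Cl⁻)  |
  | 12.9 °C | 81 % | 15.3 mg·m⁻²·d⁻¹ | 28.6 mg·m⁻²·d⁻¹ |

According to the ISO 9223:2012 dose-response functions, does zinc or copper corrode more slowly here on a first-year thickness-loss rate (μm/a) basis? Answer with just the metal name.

copper

zinc: T>10 °C ⇒ hinge -0.071·(12.9−10) = -0.2059
  Pd branch = 0.0129·Pd^0.44·e^(0.046·RH+f) = 1.447 μm/a
  Sd branch = 0.0175·Sd^0.57·e^(0.008·RH+0.085·T) = 0.6773 μm/a
  r_corr = 1.447 + 0.6773 = 2.125 μm/a
copper: T>10 °C ⇒ hinge -0.080·(12.9−10) = -0.2320
  Pd branch = 0.0053·Pd^0.26·e^(0.059·RH+f) = 1.016 μm/a
  Cl⁻ term: 0.01025·28.6^0.27·exp(0.036·81+0.049·12.9) = 0.8808
  sum: 1.016 + 0.8808 → r_corr = 1.897 μm/a
Ordering by μm/a: zinc (2.12) > copper (1.9)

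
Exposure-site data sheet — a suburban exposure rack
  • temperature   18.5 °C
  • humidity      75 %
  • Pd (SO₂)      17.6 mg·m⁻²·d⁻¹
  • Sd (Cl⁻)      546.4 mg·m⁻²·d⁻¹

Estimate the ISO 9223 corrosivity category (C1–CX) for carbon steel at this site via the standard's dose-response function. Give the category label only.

C5

carbon steel: temperature factor f = -0.054·(8.5) = -0.4590
  sulphur-dioxide contribution → 22.27 μm/a
  chloride contribution → 126.5 μm/a
  total first-year rate 148.8 μm/a
Category bounds: 80…200 μm/a bracket r_corr ⇒ C5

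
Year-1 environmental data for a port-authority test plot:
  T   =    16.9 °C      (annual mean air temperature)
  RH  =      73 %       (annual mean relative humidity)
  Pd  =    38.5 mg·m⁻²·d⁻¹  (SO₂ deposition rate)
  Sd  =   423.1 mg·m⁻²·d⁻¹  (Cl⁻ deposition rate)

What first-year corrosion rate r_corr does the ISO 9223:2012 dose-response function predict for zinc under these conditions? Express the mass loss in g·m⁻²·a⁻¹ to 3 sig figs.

zinc: temperature factor f = -0.071·(6.9) = -0.4899
  Pd branch = 0.0129·Pd^0.44·e^(0.046·RH+f) = 1.132 μm/a
  Cl⁻ term: 0.0175·423.1^0.57·exp(0.008·73+0.085·16.9) = 4.146
  sum: 1.132 + 4.146 → r_corr = 5.278 μm/a
Convert to mass loss: 5.278 μm/a × 7.14 g/cm³ = 37.68 g·m⁻²·a⁻¹

r_corr = 37.7 g·m⁻²·a⁻¹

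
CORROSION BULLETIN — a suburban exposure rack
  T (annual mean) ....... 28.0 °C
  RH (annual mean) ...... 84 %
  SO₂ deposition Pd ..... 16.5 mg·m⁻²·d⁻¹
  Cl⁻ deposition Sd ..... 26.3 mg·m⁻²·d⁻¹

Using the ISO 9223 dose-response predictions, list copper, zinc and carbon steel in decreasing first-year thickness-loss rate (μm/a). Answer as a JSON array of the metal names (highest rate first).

["carbon steel", "zinc", "copper"]

copper: temperature factor f = -0.080·(18.0) = -1.4400
  SO₂ term: 0.0053·16.5^0.26·exp(0.059·84-1.4400) = 0.3697
  Cl⁻ term: 0.01025·26.3^0.27·exp(0.036·84+0.049·28.0) = 2.01
  r_corr = 0.3697 + 2.01 = 2.38 μm/a
zinc: f(T) = -0.071·(T−10) [T>10 °C] = -1.2780
  SO₂ term: 0.0129·16.5^0.44·exp(0.046·84-1.2780) = 0.588
  Sd branch = 0.0175·Sd^0.57·e^(0.008·RH+0.085·T) = 2.387 μm/a
  sum: 0.588 + 2.387 → r_corr = 2.975 μm/a
carbon steel: f(T) = -0.054·(T−10) [T>10 °C] = -0.9720
  Pd branch = 1.77·Pd^0.52·e^(0.02·RH+f) = 15.44 μm/a
  Cl⁻ term: 0.102·26.3^0.62·exp(0.033·84+0.04·28.0) = 37.95
  r_corr = 15.44 + 37.95 = 53.39 μm/a
Ordering by μm/a: carbon steel (53.4) > zinc (2.98) > copper (2.38)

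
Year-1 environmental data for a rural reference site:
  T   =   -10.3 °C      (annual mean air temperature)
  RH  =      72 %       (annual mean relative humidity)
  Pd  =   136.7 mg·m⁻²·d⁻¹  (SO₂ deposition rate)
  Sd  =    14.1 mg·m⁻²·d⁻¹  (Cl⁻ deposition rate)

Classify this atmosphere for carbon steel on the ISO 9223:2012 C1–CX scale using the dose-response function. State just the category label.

C2

carbon steel: temperature factor f = +0.150·(-20.3) = -3.0450
  sulphur-dioxide contribution → 4.587 μm/a
  chloride contribution → 3.75 μm/a
  total first-year rate 8.337 μm/a
ISO 9223 Table 2 (carbon steel): 1.3 < 8.34 ≤ 25 μm/a ⇒ C2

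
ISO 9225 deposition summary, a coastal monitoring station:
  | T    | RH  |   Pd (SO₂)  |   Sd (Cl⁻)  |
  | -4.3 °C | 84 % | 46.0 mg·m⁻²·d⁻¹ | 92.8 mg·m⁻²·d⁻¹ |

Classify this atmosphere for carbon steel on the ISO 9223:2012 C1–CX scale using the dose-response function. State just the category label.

C3

carbon steel: temperature factor f = +0.150·(-14.3) = -2.1450
  sulphur-dioxide contribution → 8.141 μm/a
  chloride contribution → 22.78 μm/a
  total first-year rate 30.93 μm/a
ISO 9223 Table 2 (carbon steel): 25 < 30.9 ≤ 50 μm/a ⇒ C3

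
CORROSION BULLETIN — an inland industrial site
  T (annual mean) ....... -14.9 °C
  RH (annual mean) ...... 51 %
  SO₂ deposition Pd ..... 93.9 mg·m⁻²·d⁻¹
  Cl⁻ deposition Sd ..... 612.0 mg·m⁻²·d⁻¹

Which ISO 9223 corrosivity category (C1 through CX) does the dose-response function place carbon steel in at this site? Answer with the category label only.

C2

carbon steel: T≤10 °C ⇒ hinge +0.150·(-14.9−10) = -3.7350
  Pd branch = 1.77·Pd^0.52·e^(0.02·RH+f) = 1.244 μm/a
  Sd branch = 0.102·Sd^0.62·e^(0.033·RH+0.04·T) = 16.16 μm/a
  r_corr = 1.244 + 16.16 = 17.4 μm/a
17.4 μm/a falls in (1.3, 25] for carbon steel → category C2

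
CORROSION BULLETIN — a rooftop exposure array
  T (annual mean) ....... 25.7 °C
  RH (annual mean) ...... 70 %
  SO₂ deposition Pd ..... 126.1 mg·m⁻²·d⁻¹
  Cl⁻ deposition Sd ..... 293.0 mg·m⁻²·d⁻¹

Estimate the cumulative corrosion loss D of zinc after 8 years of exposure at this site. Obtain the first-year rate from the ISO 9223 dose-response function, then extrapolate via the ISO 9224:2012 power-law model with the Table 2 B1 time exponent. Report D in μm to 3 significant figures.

D(8) = 42.4 μm

zinc: T>10 °C ⇒ hinge -0.071·(25.7−10) = -1.1147
  Pd branch = 0.0129·Pd^0.44·e^(0.046·RH+f) = 0.8897 μm/a
  Sd branch = 0.0175·Sd^0.57·e^(0.008·RH+0.085·T) = 6.935 μm/a
  sum: 0.8897 + 6.935 → r_corr = 7.825 μm/a
Long-term exponent b (ISO 9224 Table 2, B1) = 0.813
  D(8) = 7.825 × 8^0.813 = 7.825 × 5.423 = 42.43 μm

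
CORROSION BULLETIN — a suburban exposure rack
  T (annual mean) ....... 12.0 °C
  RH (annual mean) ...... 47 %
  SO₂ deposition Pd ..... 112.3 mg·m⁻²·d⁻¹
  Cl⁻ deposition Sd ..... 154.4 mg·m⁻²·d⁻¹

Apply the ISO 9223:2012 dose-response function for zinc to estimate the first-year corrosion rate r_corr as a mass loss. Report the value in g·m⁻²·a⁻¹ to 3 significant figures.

r_corr = 14.5 g·m⁻²·a⁻¹

zinc: T>10 °C ⇒ hinge -0.071·(12.0−10) = -0.1420
  SO₂ term: 0.0129·112.3^0.44·exp(0.046·47-0.1420) = 0.7763
  Sd branch = 0.0175·Sd^0.57·e^(0.008·RH+0.085·T) = 1.25 μm/a
  sum: 0.7763 + 1.25 → r_corr = 2.026 μm/a
Convert to mass loss: 2.026 μm/a × 7.14 g/cm³ = 14.47 g·m⁻²·a⁻¹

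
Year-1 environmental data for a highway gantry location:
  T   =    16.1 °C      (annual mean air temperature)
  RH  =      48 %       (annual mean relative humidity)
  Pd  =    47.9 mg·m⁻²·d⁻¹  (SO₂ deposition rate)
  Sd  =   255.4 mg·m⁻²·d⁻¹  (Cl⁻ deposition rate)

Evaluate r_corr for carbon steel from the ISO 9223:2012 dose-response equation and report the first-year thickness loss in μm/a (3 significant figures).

carbon steel: temperature factor f = -0.054·(6.1) = -0.3294
  sulphur-dioxide contribution → 24.87 μm/a
  chloride contribution → 29.42 μm/a
  total first-year rate 54.29 μm/a

r_corr = 54.3 μm/a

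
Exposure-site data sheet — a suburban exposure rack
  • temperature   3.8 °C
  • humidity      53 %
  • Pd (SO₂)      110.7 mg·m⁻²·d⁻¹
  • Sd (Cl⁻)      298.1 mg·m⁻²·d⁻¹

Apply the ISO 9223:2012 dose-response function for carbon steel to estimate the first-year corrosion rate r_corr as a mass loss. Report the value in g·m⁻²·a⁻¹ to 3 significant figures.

carbon steel: T≤10 °C ⇒ hinge +0.150·(3.8−10) = -0.9300
  SO₂ term: 1.77·110.7^0.52·exp(0.02·53-0.9300) = 23.3
  Cl⁻ term: 0.102·298.1^0.62·exp(0.033·53+0.04·3.8) = 23.35
  r_corr = 23.3 + 23.35 = 46.65 μm/a
Convert to mass loss: 46.65 μm/a × 7.85 g/cm³ = 366.2 g·m⁻²·a⁻¹

r_corr = 366 g·m⁻²·a⁻¹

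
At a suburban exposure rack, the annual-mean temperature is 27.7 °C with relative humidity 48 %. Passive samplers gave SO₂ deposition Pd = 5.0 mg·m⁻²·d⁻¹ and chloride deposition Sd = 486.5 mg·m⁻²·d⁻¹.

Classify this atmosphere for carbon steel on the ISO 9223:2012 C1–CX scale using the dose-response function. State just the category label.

carbon steel: T>10 °C ⇒ hinge -0.054·(27.7−10) = -0.9558
  Pd branch = 1.77·Pd^0.52·e^(0.02·RH+f) = 4.105 μm/a
  Sd branch = 0.102·Sd^0.62·e^(0.033·RH+0.04·T) = 69.78 μm/a
  r_corr = 4.105 + 69.78 = 73.88 μm/a
73.9 μm/a falls in (50, 80] for carbon steel → category C4

C4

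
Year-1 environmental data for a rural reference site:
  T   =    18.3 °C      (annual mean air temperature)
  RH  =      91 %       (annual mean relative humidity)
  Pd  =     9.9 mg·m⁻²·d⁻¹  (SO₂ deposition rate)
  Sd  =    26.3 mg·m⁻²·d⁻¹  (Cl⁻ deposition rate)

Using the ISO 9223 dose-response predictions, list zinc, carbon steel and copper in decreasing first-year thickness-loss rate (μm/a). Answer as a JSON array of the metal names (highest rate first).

["carbon steel", "copper", "zinc"]

zinc: T>10 °C ⇒ hinge -0.071·(18.3−10) = -0.5893
  SO₂ term: 0.0129·9.9^0.44·exp(0.046·91-0.5893) = 1.29
  Cl⁻ term: 0.0175·26.3^0.57·exp(0.008·91+0.085·18.3) = 1.107
  r_corr = 1.29 + 1.107 = 2.397 μm/a
carbon steel: temperature factor f = -0.054·(8.3) = -0.4482
  Pd branch = 1.77·Pd^0.52·e^(0.02·RH+f) = 22.99 μm/a
  Cl⁻ term: 0.102·26.3^0.62·exp(0.033·91+0.04·18.3) = 32.44
  sum: 22.99 + 32.44 → r_corr = 55.42 μm/a
copper: T>10 °C ⇒ hinge -0.080·(18.3−10) = -0.6640
  Pd branch = 0.0053·Pd^0.26·e^(0.059·RH+f) = 1.063 μm/a
  Cl⁻ term: 0.01025·26.3^0.27·exp(0.036·91+0.049·18.3) = 1.608
  r_corr = 1.063 + 1.608 = 2.671 μm/a
Ordering by μm/a: carbon steel (55.4) > copper (2.67) > zinc (2.4)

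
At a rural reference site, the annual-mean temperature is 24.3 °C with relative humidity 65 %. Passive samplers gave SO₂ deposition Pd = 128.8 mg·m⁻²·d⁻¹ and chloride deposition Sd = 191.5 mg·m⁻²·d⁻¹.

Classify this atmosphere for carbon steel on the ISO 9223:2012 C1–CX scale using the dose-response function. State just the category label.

C5

carbon steel: f(T) = -0.054·(T−10) [T>10 °C] = -0.7722
  Pd branch = 1.77·Pd^0.52·e^(0.02·RH+f) = 37.53 μm/a
  Cl⁻ term: 0.102·191.5^0.62·exp(0.033·65+0.04·24.3) = 59.87
  r_corr = 37.53 + 59.87 = 97.4 μm/a
Category bounds: 80…200 μm/a bracket r_corr ⇒ C5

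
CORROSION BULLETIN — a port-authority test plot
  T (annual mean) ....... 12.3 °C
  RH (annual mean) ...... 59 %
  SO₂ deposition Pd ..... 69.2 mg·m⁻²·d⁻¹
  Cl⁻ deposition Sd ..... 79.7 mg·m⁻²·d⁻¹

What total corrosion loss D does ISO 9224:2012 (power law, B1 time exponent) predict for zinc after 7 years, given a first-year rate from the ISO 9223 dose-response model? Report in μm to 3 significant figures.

D(7) = 9.90 μm

zinc: f(T) = -0.071·(T−10) [T>10 °C] = -0.1633
  Pd branch = 0.0129·Pd^0.44·e^(0.046·RH+f) = 1.067 μm/a
  Sd branch = 0.0175·Sd^0.57·e^(0.008·RH+0.085·T) = 0.9681 μm/a
  r_corr = 1.067 + 0.9681 = 2.035 μm/a
Long-term exponent b (ISO 9224 Table 2, B1) = 0.813
  D(7) = 2.035 × 7^0.813 = 2.035 × 4.865 = 9.898 μm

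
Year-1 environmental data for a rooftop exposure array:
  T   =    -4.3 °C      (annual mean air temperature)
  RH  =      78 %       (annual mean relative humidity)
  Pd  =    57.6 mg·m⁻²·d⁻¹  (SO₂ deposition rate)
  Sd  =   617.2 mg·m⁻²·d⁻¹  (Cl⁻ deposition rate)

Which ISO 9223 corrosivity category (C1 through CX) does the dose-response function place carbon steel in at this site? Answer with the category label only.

C4

carbon steel: f(T) = +0.150·(T−10) [T≤10 °C] = -2.1450
  SO₂ term: 1.77·57.6^0.52·exp(0.02·78-2.1450) = 8.116
  Sd branch = 0.102·Sd^0.62·e^(0.033·RH+0.04·T) = 60.51 μm/a
  r_corr = 8.116 + 60.51 = 68.63 μm/a
ISO 9223 Table 2 (carbon steel): 50 < 68.6 ≤ 80 μm/a ⇒ C4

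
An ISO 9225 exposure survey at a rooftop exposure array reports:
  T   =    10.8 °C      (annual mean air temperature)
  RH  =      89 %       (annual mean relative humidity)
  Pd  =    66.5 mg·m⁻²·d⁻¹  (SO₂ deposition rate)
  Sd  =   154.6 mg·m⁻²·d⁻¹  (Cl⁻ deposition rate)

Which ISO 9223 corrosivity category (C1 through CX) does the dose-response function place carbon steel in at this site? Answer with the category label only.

carbon steel: T>10 °C ⇒ hinge -0.054·(10.8−10) = -0.0432
  SO₂ term: 1.77·66.5^0.52·exp(0.02·89-0.0432) = 89.15
  Cl⁻ term: 0.102·154.6^0.62·exp(0.033·89+0.04·10.8) = 67.46
  sum: 89.15 + 67.46 → r_corr = 156.6 μm/a
ISO 9223 Table 2 (carbon steel): 80 < 157 ≤ 200 μm/a ⇒ C5

C5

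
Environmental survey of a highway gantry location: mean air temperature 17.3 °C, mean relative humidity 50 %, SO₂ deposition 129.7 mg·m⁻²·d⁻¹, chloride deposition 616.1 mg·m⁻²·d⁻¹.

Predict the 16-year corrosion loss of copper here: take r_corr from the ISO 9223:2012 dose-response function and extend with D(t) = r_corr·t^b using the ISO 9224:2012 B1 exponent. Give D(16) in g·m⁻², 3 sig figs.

D(16) = 58.1 g·m⁻²

copper: T>10 °C ⇒ hinge -0.080·(17.3−10) = -0.5840
  Pd branch = 0.0053·Pd^0.26·e^(0.059·RH+f) = 0.2001 μm/a
  Cl⁻ term: 0.01025·616.1^0.27·exp(0.036·50+0.049·17.3) = 0.82
  r_corr = 0.2001 + 0.82 = 1.02 μm/a
Long-term exponent b (ISO 9224 Table 2, B1) = 0.667
  D(16) = 1.02 × 16^0.667 = 1.02 × 6.355 = 6.483 μm
  Mass loss = 6.483 μm × 8.96 g/cm³ = 58.09 g·m⁻²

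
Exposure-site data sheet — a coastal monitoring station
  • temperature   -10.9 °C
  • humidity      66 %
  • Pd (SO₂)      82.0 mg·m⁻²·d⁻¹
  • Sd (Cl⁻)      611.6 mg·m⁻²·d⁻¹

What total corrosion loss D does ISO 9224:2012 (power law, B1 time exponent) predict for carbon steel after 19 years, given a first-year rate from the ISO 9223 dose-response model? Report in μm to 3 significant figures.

D(19) = 158 μm

carbon steel: temperature factor f = +0.150·(-20.9) = -3.1350
  SO₂ term: 1.77·82.0^0.52·exp(0.02·66-3.1350) = 2.85
  Sd branch = 0.102·Sd^0.62·e^(0.033·RH+0.04·T) = 31.1 μm/a
  r_corr = 2.85 + 31.1 = 33.95 μm/a
Long-term exponent b (ISO 9224 Table 2, B1) = 0.523
  D(19) = 33.95 × 19^0.523 = 33.95 × 4.664 = 158.4 μm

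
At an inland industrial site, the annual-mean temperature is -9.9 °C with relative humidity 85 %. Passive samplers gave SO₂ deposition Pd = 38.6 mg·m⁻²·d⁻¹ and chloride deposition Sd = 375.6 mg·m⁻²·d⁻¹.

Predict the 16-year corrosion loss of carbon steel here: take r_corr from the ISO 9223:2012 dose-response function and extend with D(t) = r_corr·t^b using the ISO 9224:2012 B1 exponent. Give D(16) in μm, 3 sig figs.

D(16) = 205 μm

carbon steel: temperature factor f = +0.150·(-19.9) = -2.9850
  sulphur-dioxide contribution → 3.273 μm/a
  chloride contribution → 44.79 μm/a
  total first-year rate 48.06 μm/a
Power-law: D(16) = r_corr · 16^0.523
  D(16) = 48.06 × 16^0.523 = 48.06 × 4.263 = 204.9 μm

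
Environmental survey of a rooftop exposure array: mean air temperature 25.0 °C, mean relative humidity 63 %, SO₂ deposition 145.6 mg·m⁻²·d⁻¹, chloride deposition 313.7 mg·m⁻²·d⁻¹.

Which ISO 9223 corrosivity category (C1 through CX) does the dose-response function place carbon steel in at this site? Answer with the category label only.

C5

carbon steel: temperature factor f = -0.054·(15.0) = -0.8100
  SO₂ term: 1.77·145.6^0.52·exp(0.02·63-0.8100) = 37
  Cl⁻ term: 0.102·313.7^0.62·exp(0.033·63+0.04·25.0) = 78.28
  r_corr = 37 + 78.28 = 115.3 μm/a
ISO 9223 Table 2 (carbon steel): 80 < 115 ≤ 200 μm/a ⇒ C5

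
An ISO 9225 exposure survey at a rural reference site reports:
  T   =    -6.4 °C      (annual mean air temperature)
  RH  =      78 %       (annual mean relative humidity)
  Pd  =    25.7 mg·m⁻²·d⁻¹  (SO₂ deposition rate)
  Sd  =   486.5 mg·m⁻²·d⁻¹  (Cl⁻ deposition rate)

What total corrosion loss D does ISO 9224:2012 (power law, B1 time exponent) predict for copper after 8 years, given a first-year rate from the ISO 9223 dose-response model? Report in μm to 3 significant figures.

copper: temperature factor f = +0.126·(-16.4) = -2.0664
  Pd branch = 0.0053·Pd^0.26·e^(0.059·RH+f) = 0.1556 μm/a
  Sd branch = 0.01025·Sd^0.27·e^(0.036·RH+0.049·T) = 0.66 μm/a
  r_corr = 0.1556 + 0.66 = 0.8156 μm/a
Long-term exponent b (ISO 9224 Table 2, B1) = 0.667
  D(8) = 0.8156 × 8^0.667 = 0.8156 × 4.003 = 3.265 μm

D(8) = 3.26 μm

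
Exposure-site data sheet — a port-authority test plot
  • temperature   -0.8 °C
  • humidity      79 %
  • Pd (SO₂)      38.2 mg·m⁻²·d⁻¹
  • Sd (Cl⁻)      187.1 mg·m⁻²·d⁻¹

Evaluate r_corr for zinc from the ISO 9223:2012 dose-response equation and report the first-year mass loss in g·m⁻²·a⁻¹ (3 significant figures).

zinc: temperature factor f = +0.038·(-10.8) = -0.4104
  sulphur-dioxide contribution → 1.609 μm/a
  chloride contribution → 0.6068 μm/a
  total first-year rate 2.216 μm/a
Convert to mass loss: 2.216 μm/a × 7.14 g/cm³ = 15.82 g·m⁻²·a⁻¹

r_corr = 15.8 g·m⁻²·a⁻¹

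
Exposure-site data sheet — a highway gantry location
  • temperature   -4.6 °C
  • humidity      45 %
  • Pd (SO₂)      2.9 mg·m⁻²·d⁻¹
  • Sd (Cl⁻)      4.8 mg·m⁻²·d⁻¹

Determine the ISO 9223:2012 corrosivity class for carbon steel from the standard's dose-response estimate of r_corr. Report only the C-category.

C2

carbon steel: temperature factor f = +0.150·(-14.6) = -2.1900
  Pd branch = 1.77·Pd^0.52·e^(0.02·RH+f) = 0.8476 μm/a
  Sd branch = 0.102·Sd^0.62·e^(0.033·RH+0.04·T) = 0.9908 μm/a
  r_corr = 0.8476 + 0.9908 = 1.838 μm/a
Category bounds: 1.3…25 μm/a bracket r_corr ⇒ C2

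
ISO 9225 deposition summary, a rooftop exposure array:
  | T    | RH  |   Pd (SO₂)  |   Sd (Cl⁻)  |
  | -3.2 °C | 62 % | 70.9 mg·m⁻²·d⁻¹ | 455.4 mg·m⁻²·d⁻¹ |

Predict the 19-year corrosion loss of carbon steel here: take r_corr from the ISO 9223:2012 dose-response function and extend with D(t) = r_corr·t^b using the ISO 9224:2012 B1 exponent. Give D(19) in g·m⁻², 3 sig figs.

carbon steel: T≤10 °C ⇒ hinge +0.150·(-3.2−10) = -1.9800
  SO₂ term: 1.77·70.9^0.52·exp(0.02·62-1.9800) = 7.743
  Sd branch = 0.102·Sd^0.62·e^(0.033·RH+0.04·T) = 30.89 μm/a
  sum: 7.743 + 30.89 → r_corr = 38.63 μm/a
ISO 9224: D(t) = r_corr · t^b with b = 0.523 (carbon steel, B1)
  D(19) = 38.63 × 19^0.523 = 38.63 × 4.664 = 180.2 μm
  Mass loss = 180.2 μm × 7.85 g/cm³ = 1414 g·m⁻²

D(19) = 1.41e+03 g·m⁻²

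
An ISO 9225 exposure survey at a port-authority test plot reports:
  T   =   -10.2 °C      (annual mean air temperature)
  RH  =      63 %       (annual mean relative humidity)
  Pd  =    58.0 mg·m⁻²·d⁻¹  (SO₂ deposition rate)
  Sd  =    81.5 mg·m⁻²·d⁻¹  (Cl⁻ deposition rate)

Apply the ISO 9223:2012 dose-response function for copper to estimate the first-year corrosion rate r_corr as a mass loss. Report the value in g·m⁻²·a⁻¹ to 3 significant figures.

r_corr = 2.21 g·m⁻²·a⁻¹

copper: T≤10 °C ⇒ hinge +0.126·(-10.2−10) = -2.5452
  sulphur-dioxide contribution → 0.04917 μm/a
  chloride contribution → 0.1971 μm/a
  ⇒ r_corr(copper) = 0.2463 μm/a
Convert to mass loss: 0.2463 μm/a × 8.96 g/cm³ = 2.206 g·m⁻²·a⁻¹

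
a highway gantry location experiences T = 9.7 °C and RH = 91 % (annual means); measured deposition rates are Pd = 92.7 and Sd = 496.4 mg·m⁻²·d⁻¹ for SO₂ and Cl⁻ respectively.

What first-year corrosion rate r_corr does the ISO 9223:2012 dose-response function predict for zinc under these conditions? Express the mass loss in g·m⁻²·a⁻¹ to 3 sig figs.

zinc: f(T) = +0.038·(T−10) [T≤10 °C] = -0.0114
  SO₂ term: 0.0129·92.7^0.44·exp(0.046·91-0.0114) = 6.153
  Sd branch = 0.0175·Sd^0.57·e^(0.008·RH+0.085·T) = 2.844 μm/a
  r_corr = 6.153 + 2.844 = 8.997 μm/a
Convert to mass loss: 8.997 μm/a × 7.14 g/cm³ = 64.24 g·m⁻²·a⁻¹

r_corr = 64.2 g·m⁻²·a⁻¹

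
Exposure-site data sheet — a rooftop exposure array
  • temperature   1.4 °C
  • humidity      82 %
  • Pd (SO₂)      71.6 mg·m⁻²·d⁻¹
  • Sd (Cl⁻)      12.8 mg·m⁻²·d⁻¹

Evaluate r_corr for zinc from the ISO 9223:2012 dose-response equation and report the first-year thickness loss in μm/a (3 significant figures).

r_corr = 2.81 μm/a

zinc: T≤10 °C ⇒ hinge +0.038·(1.4−10) = -0.3268
  sulphur-dioxide contribution → 2.648 μm/a
  chloride contribution → 0.1625 μm/a
  total first-year rate 2.811 μm/a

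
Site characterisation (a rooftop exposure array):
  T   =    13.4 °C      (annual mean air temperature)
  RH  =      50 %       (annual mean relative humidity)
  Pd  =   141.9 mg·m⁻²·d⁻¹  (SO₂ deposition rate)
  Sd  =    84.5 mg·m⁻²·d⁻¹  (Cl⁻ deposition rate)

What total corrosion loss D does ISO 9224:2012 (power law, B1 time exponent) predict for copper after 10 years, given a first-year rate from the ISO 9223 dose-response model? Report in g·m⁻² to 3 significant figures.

D(10) = 28.1 g·m⁻²

copper: T>10 °C ⇒ hinge -0.080·(13.4−10) = -0.2720
  Pd branch = 0.0053·Pd^0.26·e^(0.059·RH+f) = 0.2798 μm/a
  Sd branch = 0.01025·Sd^0.27·e^(0.036·RH+0.049·T) = 0.3962 μm/a
  r_corr = 0.2798 + 0.3962 = 0.6759 μm/a
ISO 9224: D(t) = r_corr · t^b with b = 0.667 (copper, B1)
  D(10) = 0.6759 × 10^0.667 = 0.6759 × 4.645 = 3.14 μm
  Mass loss = 3.14 μm × 8.96 g/cm³ = 28.13 g·m⁻²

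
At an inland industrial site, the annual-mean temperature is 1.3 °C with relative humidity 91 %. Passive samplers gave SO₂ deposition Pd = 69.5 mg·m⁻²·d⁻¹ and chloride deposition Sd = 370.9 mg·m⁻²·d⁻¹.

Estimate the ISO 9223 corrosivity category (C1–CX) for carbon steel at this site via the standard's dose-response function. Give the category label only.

carbon steel: f(T) = +0.150·(T−10) [T≤10 °C] = -1.3050
  Pd branch = 1.77·Pd^0.52·e^(0.02·RH+f) = 26.88 μm/a
  Cl⁻ term: 0.102·370.9^0.62·exp(0.033·91+0.04·1.3) = 84.78
  r_corr = 26.88 + 84.78 = 111.7 μm/a
ISO 9223 Table 2 (carbon steel): 80 < 112 ≤ 200 μm/a ⇒ C5

C5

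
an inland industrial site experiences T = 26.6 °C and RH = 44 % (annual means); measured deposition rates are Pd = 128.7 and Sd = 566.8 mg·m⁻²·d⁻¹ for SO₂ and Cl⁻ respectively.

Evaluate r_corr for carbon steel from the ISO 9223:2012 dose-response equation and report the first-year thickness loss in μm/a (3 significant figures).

carbon steel: T>10 °C ⇒ hinge -0.054·(26.6−10) = -0.8964
  Pd branch = 1.77·Pd^0.52·e^(0.02·RH+f) = 21.77 μm/a
  Cl⁻ term: 0.102·566.8^0.62·exp(0.033·44+0.04·26.6) = 64.33
  r_corr = 21.77 + 64.33 = 86.1 μm/a

r_corr = 86.1 μm/a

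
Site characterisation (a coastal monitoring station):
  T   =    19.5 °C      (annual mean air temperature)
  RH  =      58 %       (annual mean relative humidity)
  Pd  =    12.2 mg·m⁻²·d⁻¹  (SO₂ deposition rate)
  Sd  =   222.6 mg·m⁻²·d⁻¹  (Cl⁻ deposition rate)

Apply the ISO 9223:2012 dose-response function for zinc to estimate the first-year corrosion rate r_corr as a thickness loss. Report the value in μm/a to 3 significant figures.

zinc: temperature factor f = -0.071·(9.5) = -0.6745
  SO₂ term: 0.0129·12.2^0.44·exp(0.046·58-0.6745) = 0.2847
  Cl⁻ term: 0.0175·222.6^0.57·exp(0.008·58+0.085·19.5) = 3.18
  r_corr = 0.2847 + 3.18 = 3.465 μm/a

r_corr = 3.47 μm/a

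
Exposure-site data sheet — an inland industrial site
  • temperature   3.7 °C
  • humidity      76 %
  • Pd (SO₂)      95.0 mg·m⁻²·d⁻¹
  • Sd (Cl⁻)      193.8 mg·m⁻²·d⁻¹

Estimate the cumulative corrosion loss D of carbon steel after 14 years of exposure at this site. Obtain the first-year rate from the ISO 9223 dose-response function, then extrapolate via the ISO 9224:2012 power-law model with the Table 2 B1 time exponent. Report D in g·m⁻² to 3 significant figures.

carbon steel: temperature factor f = +0.150·(-6.3) = -0.9450
  Pd branch = 1.77·Pd^0.52·e^(0.02·RH+f) = 33.58 μm/a
  Cl⁻ term: 0.102·193.8^0.62·exp(0.033·76+0.04·3.7) = 38.04
  r_corr = 33.58 + 38.04 = 71.62 μm/a
Power-law: D(14) = r_corr · 14^0.523
  D(14) = 71.62 × 14^0.523 = 71.62 × 3.976 = 284.8 μm
  Mass loss = 284.8 μm × 7.85 g/cm³ = 2235 g·m⁻²

D(14) = 2.24e+03 g·m⁻²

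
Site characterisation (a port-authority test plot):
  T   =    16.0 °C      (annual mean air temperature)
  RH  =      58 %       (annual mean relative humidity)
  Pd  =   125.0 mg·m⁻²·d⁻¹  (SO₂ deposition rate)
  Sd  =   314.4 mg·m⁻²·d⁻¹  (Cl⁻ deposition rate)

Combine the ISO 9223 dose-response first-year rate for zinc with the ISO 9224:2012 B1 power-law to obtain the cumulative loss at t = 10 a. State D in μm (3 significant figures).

D(10) = 25.3 μm

zinc: f(T) = -0.071·(T−10) [T>10 °C] = -0.4260
  sulphur-dioxide contribution → 1.016 μm/a
  chloride contribution → 2.876 μm/a
  total first-year rate 3.892 μm/a
Long-term exponent b (ISO 9224 Table 2, B1) = 0.813
  D(10) = 3.892 × 10^0.813 = 3.892 × 6.501 = 25.3 μm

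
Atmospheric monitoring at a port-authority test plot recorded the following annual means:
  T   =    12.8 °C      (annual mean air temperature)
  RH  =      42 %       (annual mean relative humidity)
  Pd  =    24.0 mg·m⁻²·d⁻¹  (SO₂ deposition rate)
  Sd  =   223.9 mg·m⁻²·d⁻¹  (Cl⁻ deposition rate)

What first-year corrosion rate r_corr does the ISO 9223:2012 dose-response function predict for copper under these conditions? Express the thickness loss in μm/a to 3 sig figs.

copper: temperature factor f = -0.080·(2.8) = -0.2240
  sulphur-dioxide contribution → 0.1154 μm/a
  chloride contribution → 0.3752 μm/a
  ⇒ r_corr(copper) = 0.4906 μm/a

r_corr = 0.491 μm/a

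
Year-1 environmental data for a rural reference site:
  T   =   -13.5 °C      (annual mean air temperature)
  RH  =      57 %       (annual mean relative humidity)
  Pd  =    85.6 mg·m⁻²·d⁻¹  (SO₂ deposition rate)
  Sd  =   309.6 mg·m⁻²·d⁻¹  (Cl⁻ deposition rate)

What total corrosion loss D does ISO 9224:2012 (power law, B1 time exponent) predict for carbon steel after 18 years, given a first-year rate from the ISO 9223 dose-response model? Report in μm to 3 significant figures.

D(18) = 69.4 μm

carbon steel: f(T) = +0.150·(T−10) [T≤10 °C] = -3.5250
  sulphur-dioxide contribution → 1.648 μm/a
  chloride contribution → 13.65 μm/a
  ⇒ r_corr(carbon steel) = 15.3 μm/a
ISO 9224: D(t) = r_corr · t^b with b = 0.523 (carbon steel, B1)
  D(18) = 15.3 × 18^0.523 = 15.3 × 4.534 = 69.39 μm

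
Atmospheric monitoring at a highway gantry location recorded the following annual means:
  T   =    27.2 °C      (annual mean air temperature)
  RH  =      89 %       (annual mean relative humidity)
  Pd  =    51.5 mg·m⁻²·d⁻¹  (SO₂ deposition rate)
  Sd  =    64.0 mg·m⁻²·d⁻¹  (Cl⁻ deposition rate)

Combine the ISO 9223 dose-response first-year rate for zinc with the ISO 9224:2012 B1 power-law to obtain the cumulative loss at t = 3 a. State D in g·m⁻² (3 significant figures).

zinc: T>10 °C ⇒ hinge -0.071·(27.2−10) = -1.2212
  sulphur-dioxide contribution → 1.292 μm/a
  chloride contribution → 3.854 μm/a
  ⇒ r_corr(zinc) = 5.146 μm/a
Power-law: D(3) = r_corr · 3^0.813
  D(3) = 5.146 × 3^0.813 = 5.146 × 2.443 = 12.57 μm
  Mass loss = 12.57 μm × 7.14 g/cm³ = 89.76 g·m⁻²

D(3) = 89.8 g·m⁻²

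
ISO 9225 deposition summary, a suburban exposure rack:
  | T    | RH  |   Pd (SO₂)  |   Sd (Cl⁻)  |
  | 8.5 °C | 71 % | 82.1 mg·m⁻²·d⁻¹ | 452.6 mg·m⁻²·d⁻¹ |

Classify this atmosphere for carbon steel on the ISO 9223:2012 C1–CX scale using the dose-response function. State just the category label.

carbon steel: temperature factor f = +0.150·(-1.5) = -0.2250
  sulphur-dioxide contribution → 57.86 μm/a
  chloride contribution → 66.12 μm/a
  total first-year rate 124 μm/a
ISO 9223 Table 2 (carbon steel): 80 < 124 ≤ 200 μm/a ⇒ C5

C5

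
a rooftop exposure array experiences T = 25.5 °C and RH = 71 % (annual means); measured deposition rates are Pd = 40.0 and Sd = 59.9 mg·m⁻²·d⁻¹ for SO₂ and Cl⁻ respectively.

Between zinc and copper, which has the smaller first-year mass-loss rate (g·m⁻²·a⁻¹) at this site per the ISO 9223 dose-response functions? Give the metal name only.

zinc: T>10 °C ⇒ hinge -0.071·(25.5−10) = -1.1005
  Pd branch = 0.0129·Pd^0.44·e^(0.046·RH+f) = 0.5701 μm/a
  Cl⁻ term: 0.0175·59.9^0.57·exp(0.008·71+0.085·25.5) = 2.781
  sum: 0.5701 + 2.781 → r_corr = 3.351 μm/a
  mass loss = 3.351 μm/a × 7.14 g/cm³ = 23.93 g·m⁻²·a⁻¹
copper: f(T) = -0.080·(T−10) [T>10 °C] = -1.2400
  SO₂ term: 0.0053·40.0^0.26·exp(0.059·71-1.2400) = 0.264
  Sd branch = 0.01025·Sd^0.27·e^(0.036·RH+0.049·T) = 1.391 μm/a
  r_corr = 0.264 + 1.391 = 1.655 μm/a
  mass loss = 1.655 μm/a × 8.96 g/cm³ = 14.83 g·m⁻²·a⁻¹
Ordering by g·m⁻²·a⁻¹: zinc (23.9) > copper (14.8)

copper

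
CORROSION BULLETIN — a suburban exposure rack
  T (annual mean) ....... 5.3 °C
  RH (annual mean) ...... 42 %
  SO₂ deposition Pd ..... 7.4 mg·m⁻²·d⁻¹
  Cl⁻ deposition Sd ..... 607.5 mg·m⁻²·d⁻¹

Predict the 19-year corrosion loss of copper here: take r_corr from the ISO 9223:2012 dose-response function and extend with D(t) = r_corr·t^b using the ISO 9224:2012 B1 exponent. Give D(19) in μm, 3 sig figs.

D(19) = 2.84 μm

copper: T≤10 °C ⇒ hinge +0.126·(5.3−10) = -0.5922
  sulphur-dioxide contribution → 0.05879 μm/a
  chloride contribution → 0.3402 μm/a
  total first-year rate 0.399 μm/a
Power-law: D(19) = r_corr · 19^0.667
  D(19) = 0.399 × 19^0.667 = 0.399 × 7.127 = 2.844 μm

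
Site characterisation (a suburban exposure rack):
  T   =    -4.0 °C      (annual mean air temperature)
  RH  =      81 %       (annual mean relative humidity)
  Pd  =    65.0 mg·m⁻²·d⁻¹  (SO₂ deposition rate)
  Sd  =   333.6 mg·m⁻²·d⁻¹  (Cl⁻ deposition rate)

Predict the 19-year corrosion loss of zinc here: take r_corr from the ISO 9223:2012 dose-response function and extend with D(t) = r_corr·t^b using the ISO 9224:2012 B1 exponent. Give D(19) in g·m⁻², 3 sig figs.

D(19) = 206 g·m⁻²

zinc: f(T) = +0.038·(T−10) [T≤10 °C] = -0.5320
  sulphur-dioxide contribution → 1.974 μm/a
  chloride contribution → 0.6532 μm/a
  ⇒ r_corr(zinc) = 2.627 μm/a
Power-law: D(19) = r_corr · 19^0.813
  D(19) = 2.627 × 19^0.813 = 2.627 × 10.96 = 28.78 μm
  Mass loss = 28.78 μm × 7.14 g/cm³ = 205.5 g·m⁻²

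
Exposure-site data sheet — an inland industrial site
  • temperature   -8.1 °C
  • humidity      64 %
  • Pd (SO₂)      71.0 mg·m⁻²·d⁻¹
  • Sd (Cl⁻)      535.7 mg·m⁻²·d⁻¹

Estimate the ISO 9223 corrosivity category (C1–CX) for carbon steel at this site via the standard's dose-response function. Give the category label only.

carbon steel: f(T) = +0.150·(T−10) [T≤10 °C] = -2.7150
  sulphur-dioxide contribution → 3.867 μm/a
  chloride contribution → 30 μm/a
  ⇒ r_corr(carbon steel) = 33.86 μm/a
33.9 μm/a falls in (25, 50] for carbon steel → category C3

C3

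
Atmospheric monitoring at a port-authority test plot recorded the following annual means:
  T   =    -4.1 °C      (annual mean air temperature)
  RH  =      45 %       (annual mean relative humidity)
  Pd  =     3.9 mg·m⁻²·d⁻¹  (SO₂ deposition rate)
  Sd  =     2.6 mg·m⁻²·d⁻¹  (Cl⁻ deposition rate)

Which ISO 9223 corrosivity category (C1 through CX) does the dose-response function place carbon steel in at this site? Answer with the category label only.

carbon steel: temperature factor f = +0.150·(-14.1) = -2.1150
  sulphur-dioxide contribution → 1.066 μm/a
  chloride contribution → 0.6912 μm/a
  total first-year rate 1.757 μm/a
Category bounds: 1.3…25 μm/a bracket r_corr ⇒ C2

C2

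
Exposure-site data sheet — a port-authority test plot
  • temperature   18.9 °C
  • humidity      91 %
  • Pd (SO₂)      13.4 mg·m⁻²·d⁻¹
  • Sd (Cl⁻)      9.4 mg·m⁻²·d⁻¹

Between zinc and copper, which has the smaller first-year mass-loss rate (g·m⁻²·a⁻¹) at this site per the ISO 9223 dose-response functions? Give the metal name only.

zinc

zinc: f(T) = -0.071·(T−10) [T>10 °C] = -0.6319
  sulphur-dioxide contribution → 1.413 μm/a
  chloride contribution → 0.648 μm/a
  total first-year rate 2.061 μm/a
  mass loss = 2.061 μm/a × 7.14 g/cm³ = 14.71 g·m⁻²·a⁻¹
copper: temperature factor f = -0.080·(8.9) = -0.7120
  sulphur-dioxide contribution → 1.096 μm/a
  chloride contribution → 1.254 μm/a
  total first-year rate 2.35 μm/a
  mass loss = 2.35 μm/a × 8.96 g/cm³ = 21.06 g·m⁻²·a⁻¹
Ordering by g·m⁻²·a⁻¹: copper (21.1) > zinc (14.7)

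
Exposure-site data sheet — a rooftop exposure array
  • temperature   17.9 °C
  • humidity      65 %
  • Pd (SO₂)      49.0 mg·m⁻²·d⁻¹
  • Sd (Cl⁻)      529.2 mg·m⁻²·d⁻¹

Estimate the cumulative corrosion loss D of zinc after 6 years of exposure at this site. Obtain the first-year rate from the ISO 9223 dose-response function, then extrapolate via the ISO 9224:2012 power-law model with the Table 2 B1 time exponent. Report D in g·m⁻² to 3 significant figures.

D(6) = 172 g·m⁻²

zinc: f(T) = -0.071·(T−10) [T>10 °C] = -0.5609
  Pd branch = 0.0129·Pd^0.44·e^(0.046·RH+f) = 0.8114 μm/a
  Sd branch = 0.0175·Sd^0.57·e^(0.008·RH+0.085·T) = 4.81 μm/a
  sum: 0.8114 + 4.81 → r_corr = 5.621 μm/a
Power-law: D(6) = r_corr · 6^0.813
  D(6) = 5.621 × 6^0.813 = 5.621 × 4.292 = 24.12 μm
  Mass loss = 24.12 μm × 7.14 g/cm³ = 172.2 g·m⁻²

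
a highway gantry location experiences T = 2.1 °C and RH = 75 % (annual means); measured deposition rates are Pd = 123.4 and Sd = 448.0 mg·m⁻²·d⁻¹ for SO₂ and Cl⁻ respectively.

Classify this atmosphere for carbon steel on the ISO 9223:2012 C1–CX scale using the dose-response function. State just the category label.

C5

carbon steel: T≤10 °C ⇒ hinge +0.150·(2.1−10) = -1.1850
  Pd branch = 1.77·Pd^0.52·e^(0.02·RH+f) = 29.67 μm/a
  Sd branch = 0.102·Sd^0.62·e^(0.033·RH+0.04·T) = 58.04 μm/a
  sum: 29.67 + 58.04 → r_corr = 87.71 μm/a
87.7 μm/a falls in (80, 200] for carbon steel → category C5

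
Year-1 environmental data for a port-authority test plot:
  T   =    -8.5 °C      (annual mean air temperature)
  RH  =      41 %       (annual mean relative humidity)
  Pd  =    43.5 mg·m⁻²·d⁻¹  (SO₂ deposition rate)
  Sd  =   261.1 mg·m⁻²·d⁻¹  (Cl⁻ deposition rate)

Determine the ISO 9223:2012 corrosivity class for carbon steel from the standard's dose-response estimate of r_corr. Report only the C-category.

C2

carbon steel: f(T) = +0.150·(T−10) [T≤10 °C] = -2.7750
  sulphur-dioxide contribution → 1.782 μm/a
  chloride contribution → 8.85 μm/a
  total first-year rate 10.63 μm/a
10.6 μm/a falls in (1.3, 25] for carbon steel → category C2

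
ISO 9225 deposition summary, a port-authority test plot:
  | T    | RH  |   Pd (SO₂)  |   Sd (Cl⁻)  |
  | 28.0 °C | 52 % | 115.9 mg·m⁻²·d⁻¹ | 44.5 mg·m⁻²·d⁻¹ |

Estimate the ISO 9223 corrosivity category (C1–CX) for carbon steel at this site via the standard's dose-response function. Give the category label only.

C3

carbon steel: f(T) = -0.054·(T−10) [T>10 °C] = -0.9720
  SO₂ term: 1.77·115.9^0.52·exp(0.02·52-0.9720) = 22.43
  Sd branch = 0.102·Sd^0.62·e^(0.033·RH+0.04·T) = 18.29 μm/a
  sum: 22.43 + 18.29 → r_corr = 40.72 μm/a
ISO 9223 Table 2 (carbon steel): 25 < 40.7 ≤ 50 μm/a ⇒ C3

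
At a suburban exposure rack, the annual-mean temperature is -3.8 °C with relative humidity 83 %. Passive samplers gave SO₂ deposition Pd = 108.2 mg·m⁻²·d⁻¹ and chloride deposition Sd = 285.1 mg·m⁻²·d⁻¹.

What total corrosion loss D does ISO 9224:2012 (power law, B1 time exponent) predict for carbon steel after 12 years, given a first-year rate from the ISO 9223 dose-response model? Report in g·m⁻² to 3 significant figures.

D(12) = 1.69e+03 g·m⁻²

carbon steel: temperature factor f = +0.150·(-13.8) = -2.0700
  Pd branch = 1.77·Pd^0.52·e^(0.02·RH+f) = 13.42 μm/a
  Sd branch = 0.102·Sd^0.62·e^(0.033·RH+0.04·T) = 45.1 μm/a
  r_corr = 13.42 + 45.1 = 58.52 μm/a
Long-term exponent b (ISO 9224 Table 2, B1) = 0.523
  D(12) = 58.52 × 12^0.523 = 58.52 × 3.668 = 214.7 μm
  Mass loss = 214.7 μm × 7.85 g/cm³ = 1685 g·m⁻²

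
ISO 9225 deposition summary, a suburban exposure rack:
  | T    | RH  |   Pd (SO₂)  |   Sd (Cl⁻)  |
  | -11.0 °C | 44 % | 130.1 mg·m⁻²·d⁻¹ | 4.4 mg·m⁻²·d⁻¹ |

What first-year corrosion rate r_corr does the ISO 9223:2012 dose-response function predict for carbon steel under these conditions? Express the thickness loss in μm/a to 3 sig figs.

carbon steel: temperature factor f = +0.150·(-21.0) = -3.1500
  sulphur-dioxide contribution → 2.299 μm/a
  chloride contribution → 0.7031 μm/a
  ⇒ r_corr(carbon steel) = 3.002 μm/a

r_corr = 3.00 μm/a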